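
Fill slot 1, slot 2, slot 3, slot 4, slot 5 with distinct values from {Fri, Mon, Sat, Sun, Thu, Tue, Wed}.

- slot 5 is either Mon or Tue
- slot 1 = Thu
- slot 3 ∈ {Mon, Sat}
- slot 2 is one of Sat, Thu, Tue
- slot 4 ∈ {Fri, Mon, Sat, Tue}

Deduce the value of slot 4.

slot 1 must be Thu (only option left). Eliminate Thu elsewhere: slot 2.
Among the 4 still-open variables, Fri fits only slot 4 (and all 4 values in {Fri, Mon, Sat, Tue} must be used), so slot 4 = Fri.

Fri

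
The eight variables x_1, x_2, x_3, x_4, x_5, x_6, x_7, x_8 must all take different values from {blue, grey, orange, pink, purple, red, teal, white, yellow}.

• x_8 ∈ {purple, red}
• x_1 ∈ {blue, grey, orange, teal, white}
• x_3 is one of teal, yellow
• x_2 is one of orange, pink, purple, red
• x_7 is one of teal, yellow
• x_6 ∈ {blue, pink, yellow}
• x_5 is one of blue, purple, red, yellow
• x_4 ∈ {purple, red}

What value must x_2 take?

The 2 variables x_3 and x_7 are confined to {teal, yellow}, which locks those values in; drop them from x_1, x_5, x_6.
The 2 variables x_4 and x_8 are confined to {purple, red}, which locks those values in; drop them from x_2, x_5.
x_5 has just one choice, so x_5 = blue. Strike blue from x_1, x_6.
x_6's domain is down to {pink}, so x_6 = pink. Eliminate pink elsewhere: x_2.
So x_2 = orange.

orange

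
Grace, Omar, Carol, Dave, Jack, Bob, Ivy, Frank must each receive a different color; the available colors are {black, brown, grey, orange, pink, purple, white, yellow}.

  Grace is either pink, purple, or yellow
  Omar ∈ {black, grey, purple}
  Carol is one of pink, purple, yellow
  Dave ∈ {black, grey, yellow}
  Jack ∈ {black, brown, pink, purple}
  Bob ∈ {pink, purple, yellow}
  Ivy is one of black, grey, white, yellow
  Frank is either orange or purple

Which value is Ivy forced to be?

Among the 8 variables, brown fits only Jack (and all 8 values in {black, brown, grey, orange, pink, purple, white, yellow} must be used), so Jack = brown.
Among the 7 still-open variables, orange fits only Frank (and all 7 values in {black, grey, orange, pink, purple, white, yellow} must be used), so Frank = orange.
Among the 6 still-open variables, white fits only Ivy (and all 6 values in {black, grey, pink, purple, white, yellow} must be used), so Ivy = white.

white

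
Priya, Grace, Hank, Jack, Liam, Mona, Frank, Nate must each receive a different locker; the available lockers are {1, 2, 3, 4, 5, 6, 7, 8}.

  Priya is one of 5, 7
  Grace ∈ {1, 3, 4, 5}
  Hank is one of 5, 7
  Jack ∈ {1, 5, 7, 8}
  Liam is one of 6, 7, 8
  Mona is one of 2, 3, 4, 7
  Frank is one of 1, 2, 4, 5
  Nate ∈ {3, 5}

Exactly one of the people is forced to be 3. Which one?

Nate

Among the 8 variables, 6 fits only Liam (and all 8 values in {1, 2, 3, 4, 5, 6, 7, 8} must be used), so Liam = 6.
Among the 7 still-open variables, 8 fits only Jack (and all 7 values in {1, 2, 3, 4, 5, 7, 8} must be used), so Jack = 8.
Priya and Hank between them cover only {5, 7} — a naked pair. Remove those values from Grace, Mona, Frank, Nate.
So 3 goes to Nate.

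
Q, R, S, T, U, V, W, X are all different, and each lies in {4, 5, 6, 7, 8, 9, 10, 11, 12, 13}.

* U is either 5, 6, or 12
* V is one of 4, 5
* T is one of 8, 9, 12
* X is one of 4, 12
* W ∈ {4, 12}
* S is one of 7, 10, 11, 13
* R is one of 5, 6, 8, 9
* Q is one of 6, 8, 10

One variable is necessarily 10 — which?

Q

W and X between them cover only {4, 12} — a naked pair. Remove those values from T, U, V.
That leaves V = 5. Eliminate 5 elsewhere: R, U.
U has just one choice, so U = 6. So Q, R can't be 6.
R and T share exactly the 2 values {8, 9}; by pigeonhole those values go to them, so strike 8, 9 from Q.
So 10 goes to Q.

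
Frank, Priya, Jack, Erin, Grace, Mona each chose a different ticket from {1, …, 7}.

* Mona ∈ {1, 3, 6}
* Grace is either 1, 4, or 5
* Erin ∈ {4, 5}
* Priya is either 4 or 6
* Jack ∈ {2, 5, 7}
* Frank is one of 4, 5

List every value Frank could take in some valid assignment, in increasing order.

4, 5

Frank and Erin between them cover only {4, 5} — a naked pair. Remove those values from Priya, Jack, Grace.
Priya has just one choice, so Priya = 6. Remove 6 from Mona.
That leaves Grace = 1. Strike 1 from Mona.
Mona has just one choice, so Mona = 3.
No further eliminations apply; Frank can still be any of 4, 5.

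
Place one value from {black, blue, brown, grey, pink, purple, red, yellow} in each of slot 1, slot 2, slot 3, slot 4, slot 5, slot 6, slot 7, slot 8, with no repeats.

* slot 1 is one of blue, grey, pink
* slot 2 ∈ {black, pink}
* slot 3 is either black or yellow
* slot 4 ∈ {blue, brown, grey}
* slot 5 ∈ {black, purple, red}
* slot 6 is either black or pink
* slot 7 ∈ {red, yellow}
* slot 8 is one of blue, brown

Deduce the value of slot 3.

yellow

The 8 variables together cover exactly {black, blue, brown, grey, pink, purple, red, yellow} — 8 values for 8 variables — and purple appears only in slot 5's list, so slot 5 = purple.
The 7 still-open variables together cover exactly {black, blue, brown, grey, pink, red, yellow} — 7 values for 7 variables — and red appears only in slot 7's list, so slot 7 = red.
Among the 6 still-open variables, yellow fits only slot 3 (and all 6 values in {black, blue, brown, grey, pink, yellow} must be used), so slot 3 = yellow.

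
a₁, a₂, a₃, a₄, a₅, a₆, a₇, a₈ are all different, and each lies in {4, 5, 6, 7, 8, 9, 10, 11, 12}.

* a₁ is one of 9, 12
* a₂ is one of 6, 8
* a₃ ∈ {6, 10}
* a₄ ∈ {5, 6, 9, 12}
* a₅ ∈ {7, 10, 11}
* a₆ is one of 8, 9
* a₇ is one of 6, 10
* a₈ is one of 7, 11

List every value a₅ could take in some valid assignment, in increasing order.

7, 11

The 8 variables draw from only 8 values {5, 6, 7, 8, 9, 10, 11, 12}, so each is used; only a₄ can be 5, hence a₄ = 5.
The 7 still-open variables together cover exactly {6, 7, 8, 9, 10, 11, 12} — 7 values for 7 variables — and 12 appears only in a₁'s list, so a₁ = 12.
The 6 still-open variables together cover exactly {6, 7, 8, 9, 10, 11} — 6 values for 6 variables — and 9 appears only in a₆'s list, so a₆ = 9.
Among the 5 still-open variables, 8 fits only a₂ (and all 5 values in {6, 7, 8, 10, 11} must be used), so a₂ = 8.
The 2 variables a₃ and a₇ are confined to {6, 10}, which locks those values in; drop them from a₅.
No further eliminations apply; a₅ can still be any of 7, 11.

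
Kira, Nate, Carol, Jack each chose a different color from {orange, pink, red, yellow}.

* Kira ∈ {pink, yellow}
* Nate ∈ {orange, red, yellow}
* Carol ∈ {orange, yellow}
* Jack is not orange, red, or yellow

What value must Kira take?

Jack's domain is down to {pink}, so Jack = pink. So Kira can't be pink.
So Kira = yellow.

yellow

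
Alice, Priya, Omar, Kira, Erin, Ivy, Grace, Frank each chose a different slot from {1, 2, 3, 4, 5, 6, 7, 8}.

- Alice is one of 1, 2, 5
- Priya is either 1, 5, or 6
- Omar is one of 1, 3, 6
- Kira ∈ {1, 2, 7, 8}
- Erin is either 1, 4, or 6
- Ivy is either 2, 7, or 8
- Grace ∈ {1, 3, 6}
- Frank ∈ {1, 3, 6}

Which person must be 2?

The 8 variables together cover exactly {1, 2, 3, 4, 5, 6, 7, 8} — 8 values for 8 variables — and 4 appears only in Erin's list, so Erin = 4.
Omar, Grace, Frank share exactly the 3 values {1, 3, 6}; by pigeonhole those values go to them, so strike 1, 3, 6 from Alice, Priya, Kira.
That leaves Priya = 5. So Alice can't be 5.
So 2 goes to Alice.

Alice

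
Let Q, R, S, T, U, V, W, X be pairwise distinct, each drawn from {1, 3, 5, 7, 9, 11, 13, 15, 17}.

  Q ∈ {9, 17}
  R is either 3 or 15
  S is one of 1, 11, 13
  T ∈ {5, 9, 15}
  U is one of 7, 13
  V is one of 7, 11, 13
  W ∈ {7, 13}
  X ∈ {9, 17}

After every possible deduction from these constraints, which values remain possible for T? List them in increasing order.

5, 15

Q and X share exactly the 2 values {9, 17}; by pigeonhole those values go to them, so strike 9, 17 from T.
U and W share exactly the 2 values {7, 13}; by pigeonhole those values go to them, so strike 7, 13 from S, V.
That leaves V = 11. Eliminate 11 elsewhere: S.
S has just one choice, so S = 1.
No further eliminations apply; T can still be any of 5, 15.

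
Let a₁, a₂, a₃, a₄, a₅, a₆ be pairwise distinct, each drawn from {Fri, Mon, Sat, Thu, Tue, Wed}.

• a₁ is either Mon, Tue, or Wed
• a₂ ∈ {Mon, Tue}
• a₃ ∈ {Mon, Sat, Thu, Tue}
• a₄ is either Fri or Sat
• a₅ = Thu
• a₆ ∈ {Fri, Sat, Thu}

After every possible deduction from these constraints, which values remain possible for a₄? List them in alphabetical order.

a₅ has just one choice, so a₅ = Thu. So a₃, a₆ can't be Thu.
Among the 5 still-open variables, Wed fits only a₁ (and all 5 values in {Fri, Mon, Sat, Tue, Wed} must be used), so a₁ = Wed.
a₄ and a₆ between them cover only {Fri, Sat} — a naked pair. Remove those values from a₃.
No further eliminations apply; a₄ can still be any of Fri, Sat.

Fri, Sat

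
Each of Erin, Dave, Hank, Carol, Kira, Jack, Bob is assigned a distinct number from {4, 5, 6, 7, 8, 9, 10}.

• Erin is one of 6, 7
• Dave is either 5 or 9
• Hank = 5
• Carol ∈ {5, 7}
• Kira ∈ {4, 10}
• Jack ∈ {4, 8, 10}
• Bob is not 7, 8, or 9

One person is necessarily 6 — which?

Erin

Hank's domain is down to {5}, so Hank = 5. Strike 5 from Dave, Carol, Bob.
Carol has just one choice, so Carol = 7. Eliminate 7 elsewhere: Erin.
So 6 goes to Erin.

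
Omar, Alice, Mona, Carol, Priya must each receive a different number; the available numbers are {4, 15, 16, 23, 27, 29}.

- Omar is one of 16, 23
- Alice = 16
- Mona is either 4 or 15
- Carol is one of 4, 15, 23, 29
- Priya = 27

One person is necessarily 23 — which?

Omar

Alice has just one choice, so Alice = 16. Remove 16 from Omar.
So 23 goes to Omar.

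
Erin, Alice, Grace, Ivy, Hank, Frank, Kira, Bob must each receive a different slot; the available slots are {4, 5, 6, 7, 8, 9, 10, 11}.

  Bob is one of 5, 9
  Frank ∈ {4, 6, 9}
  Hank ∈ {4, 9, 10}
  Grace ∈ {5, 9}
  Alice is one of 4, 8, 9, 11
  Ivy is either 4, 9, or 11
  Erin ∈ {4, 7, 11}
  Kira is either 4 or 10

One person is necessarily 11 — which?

Ivy

Among the 8 variables, 6 fits only Frank (and all 8 values in {4, 5, 6, 7, 8, 9, 10, 11} must be used), so Frank = 6.
Among the 7 still-open variables, 7 fits only Erin (and all 7 values in {4, 5, 7, 8, 9, 10, 11} must be used), so Erin = 7.
The 6 still-open variables together cover exactly {4, 5, 8, 9, 10, 11} — 6 values for 6 variables — and 8 appears only in Alice's list, so Alice = 8.
The 5 still-open variables draw from only 5 values {4, 5, 9, 10, 11}, so each is used; only Ivy can be 11, hence Ivy = 11.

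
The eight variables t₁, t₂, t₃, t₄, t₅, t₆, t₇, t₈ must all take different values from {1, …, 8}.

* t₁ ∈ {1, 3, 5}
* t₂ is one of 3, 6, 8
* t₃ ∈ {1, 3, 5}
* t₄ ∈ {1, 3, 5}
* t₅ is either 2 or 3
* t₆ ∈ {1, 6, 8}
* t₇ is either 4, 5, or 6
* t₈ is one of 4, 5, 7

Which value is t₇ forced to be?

The 8 variables together cover exactly {1, 2, 3, 4, 5, 6, 7, 8} — 8 values for 8 variables — and 2 appears only in t₅'s list, so t₅ = 2.
Among the 7 still-open variables, 7 fits only t₈ (and all 7 values in {1, 3, 4, 5, 6, 7, 8} must be used), so t₈ = 7.
The 6 still-open variables draw from only 6 values {1, 3, 4, 5, 6, 8}, so each is used; only t₇ can be 4, hence t₇ = 4.

4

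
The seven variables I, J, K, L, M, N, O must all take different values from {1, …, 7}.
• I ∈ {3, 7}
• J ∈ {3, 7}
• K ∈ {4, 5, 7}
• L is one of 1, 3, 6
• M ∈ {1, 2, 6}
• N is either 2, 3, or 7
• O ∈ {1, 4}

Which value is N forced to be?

Among the 7 variables, 5 fits only K (and all 7 values in {1, 2, 3, 4, 5, 6, 7} must be used), so K = 5.
The 6 still-open variables draw from only 6 values {1, 2, 3, 4, 6, 7}, so each is used; only O can be 4, hence O = 4.
I and J between them cover only {3, 7} — a naked pair. Remove those values from L, N.
So N = 2.

2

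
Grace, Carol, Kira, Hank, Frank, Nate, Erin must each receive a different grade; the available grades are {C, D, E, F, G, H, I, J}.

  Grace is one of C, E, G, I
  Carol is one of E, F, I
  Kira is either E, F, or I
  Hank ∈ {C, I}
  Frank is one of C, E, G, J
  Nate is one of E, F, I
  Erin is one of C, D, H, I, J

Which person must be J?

Frank

Carol, Kira, Nate share exactly the 3 values {E, F, I}; by pigeonhole those values go to them, so strike E, F, I from Grace, Hank, Frank, Erin.
Hank must be C (only option left). Strike C from Grace, Frank, Erin.
Grace's domain is down to {G}, so Grace = G. So Frank can't be G.
So J goes to Frank.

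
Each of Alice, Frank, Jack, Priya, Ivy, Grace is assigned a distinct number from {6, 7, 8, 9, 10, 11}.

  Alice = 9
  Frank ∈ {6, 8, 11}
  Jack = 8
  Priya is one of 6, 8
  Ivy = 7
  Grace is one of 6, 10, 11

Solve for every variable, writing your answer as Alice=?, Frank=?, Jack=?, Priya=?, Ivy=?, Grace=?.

Alice=9, Frank=11, Jack=8, Priya=6, Ivy=7, Grace=10

Alice must be 9 (only option left).
Jack must be 8 (only option left). Remove 8 from Frank, Priya.
Priya has just one choice, so Priya = 6. Eliminate 6 elsewhere: Frank, Grace.
Ivy's domain is down to {7}, so Ivy = 7.
Frank has just one choice, so Frank = 11. So Grace can't be 11.
Grace must be 10 (only option left).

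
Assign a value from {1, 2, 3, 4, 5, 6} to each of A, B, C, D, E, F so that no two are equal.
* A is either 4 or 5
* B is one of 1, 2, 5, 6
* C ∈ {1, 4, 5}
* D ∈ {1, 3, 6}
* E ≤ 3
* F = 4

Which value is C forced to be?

1

F's domain is down to {4}, so F = 4. Strike 4 from A, C.
A's domain is down to {5}, so A = 5. Strike 5 from B, C.
So C = 1.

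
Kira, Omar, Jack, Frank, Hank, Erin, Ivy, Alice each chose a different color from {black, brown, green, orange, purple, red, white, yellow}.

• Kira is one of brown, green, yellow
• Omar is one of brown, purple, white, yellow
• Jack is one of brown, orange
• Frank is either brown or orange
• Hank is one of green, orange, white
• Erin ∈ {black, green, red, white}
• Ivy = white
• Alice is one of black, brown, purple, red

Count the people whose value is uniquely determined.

4

Ivy must be white (only option left). Remove white from Omar, Hank, Erin.
Jack and Frank share exactly the 2 values {brown, orange}; by pigeonhole those values go to them, so strike brown, orange from Kira, Omar, Hank, Alice.
That leaves Hank = green. So Kira, Erin can't be green.
Kira has just one choice, so Kira = yellow. So Omar can't be yellow.
Omar must be purple (only option left). Strike purple from Alice.
Determined: Kira=yellow, Omar=purple, Hank=green, Ivy=white. The other people each still have more than one consistent value. That makes 4.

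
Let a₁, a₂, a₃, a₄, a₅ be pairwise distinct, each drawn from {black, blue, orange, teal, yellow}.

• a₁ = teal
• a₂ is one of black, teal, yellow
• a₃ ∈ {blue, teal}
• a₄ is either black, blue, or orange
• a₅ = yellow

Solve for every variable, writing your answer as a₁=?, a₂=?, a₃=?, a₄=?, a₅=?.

a₁=teal, a₂=black, a₃=blue, a₄=orange, a₅=yellow

a₁ must be teal (only option left). So a₂, a₃ can't be teal.
a₃ must be blue (only option left). Strike blue from a₄.
a₅'s domain is down to {yellow}, so a₅ = yellow. Eliminate yellow elsewhere: a₂.
That leaves a₂ = black. So a₄ can't be black.
a₄ has just one choice, so a₄ = orange.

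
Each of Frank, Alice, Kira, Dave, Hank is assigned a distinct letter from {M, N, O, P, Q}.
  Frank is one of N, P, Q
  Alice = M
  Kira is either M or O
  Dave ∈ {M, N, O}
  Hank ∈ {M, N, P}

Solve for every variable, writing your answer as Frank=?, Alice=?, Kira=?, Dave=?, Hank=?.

Frank=Q, Alice=M, Kira=O, Dave=N, Hank=P

Alice's domain is down to {M}, so Alice = M. Strike M from Kira, Dave, Hank.
That leaves Kira = O. Eliminate O elsewhere: Dave.
Dave must be N (only option left). Eliminate N elsewhere: Frank, Hank.
That leaves Hank = P. So Frank can't be P.
Frank has just one choice, so Frank = Q.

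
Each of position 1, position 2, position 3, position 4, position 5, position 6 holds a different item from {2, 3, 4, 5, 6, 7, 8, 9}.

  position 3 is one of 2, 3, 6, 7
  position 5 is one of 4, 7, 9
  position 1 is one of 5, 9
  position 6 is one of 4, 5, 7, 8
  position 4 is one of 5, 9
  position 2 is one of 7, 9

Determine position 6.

position 1 and position 4 share exactly the 2 values {5, 9}; by pigeonhole those values go to them, so strike 5, 9 from position 2, position 5, position 6.
position 2 must be 7 (only option left). So position 3, position 5, position 6 can't be 7.
position 5's domain is down to {4}, so position 5 = 4. Strike 4 from position 6.
So position 6 = 8.

8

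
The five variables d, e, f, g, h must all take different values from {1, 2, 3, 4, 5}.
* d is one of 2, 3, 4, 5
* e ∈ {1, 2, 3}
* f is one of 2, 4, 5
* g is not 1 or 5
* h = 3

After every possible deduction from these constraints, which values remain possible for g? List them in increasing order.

h must be 3 (only option left). Remove 3 from d, e, g.
The 4 still-open variables draw from only 4 values {1, 2, 4, 5}, so each is used; only e can be 1, hence e = 1.
No further eliminations apply; g can still be any of 2, 4.

2, 4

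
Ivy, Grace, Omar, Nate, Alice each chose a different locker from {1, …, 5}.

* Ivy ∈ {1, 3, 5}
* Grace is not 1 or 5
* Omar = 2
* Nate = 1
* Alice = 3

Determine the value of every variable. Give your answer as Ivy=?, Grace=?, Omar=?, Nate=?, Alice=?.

Ivy=5, Grace=4, Omar=2, Nate=1, Alice=3

Omar must be 2 (only option left). Eliminate 2 elsewhere: Grace.
Nate has just one choice, so Nate = 1. Eliminate 1 elsewhere: Ivy.
Alice has just one choice, so Alice = 3. Eliminate 3 elsewhere: Ivy, Grace.
Ivy's domain is down to {5}, so Ivy = 5.
Grace's domain is down to {4}, so Grace = 4.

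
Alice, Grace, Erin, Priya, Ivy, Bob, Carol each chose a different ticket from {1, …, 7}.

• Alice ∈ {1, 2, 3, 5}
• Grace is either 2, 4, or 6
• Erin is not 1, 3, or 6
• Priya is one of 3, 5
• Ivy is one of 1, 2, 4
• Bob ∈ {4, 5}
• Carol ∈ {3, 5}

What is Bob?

4

The 7 variables together cover exactly {1, 2, 3, 4, 5, 6, 7} — 7 values for 7 variables — and 6 appears only in Grace's list, so Grace = 6.
The 6 still-open variables draw from only 6 values {1, 2, 3, 4, 5, 7}, so each is used; only Erin can be 7, hence Erin = 7.
Priya and Carol between them cover only {3, 5} — a naked pair. Remove those values from Alice, Bob.
So Bob = 4.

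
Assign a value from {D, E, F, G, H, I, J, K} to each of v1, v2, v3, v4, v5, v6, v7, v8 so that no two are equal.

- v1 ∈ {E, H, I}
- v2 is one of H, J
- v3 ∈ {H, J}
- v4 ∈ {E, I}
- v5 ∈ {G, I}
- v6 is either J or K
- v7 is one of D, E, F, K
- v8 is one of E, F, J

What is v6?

The 8 variables together cover exactly {D, E, F, G, H, I, J, K} — 8 values for 8 variables — and D appears only in v7's list, so v7 = D.
The 7 still-open variables together cover exactly {E, F, G, H, I, J, K} — 7 values for 7 variables — and F appears only in v8's list, so v8 = F.
Among the 6 still-open variables, G fits only v5 (and all 6 values in {E, G, H, I, J, K} must be used), so v5 = G.
Among the 5 still-open variables, K fits only v6 (and all 5 values in {E, H, I, J, K} must be used), so v6 = K.

K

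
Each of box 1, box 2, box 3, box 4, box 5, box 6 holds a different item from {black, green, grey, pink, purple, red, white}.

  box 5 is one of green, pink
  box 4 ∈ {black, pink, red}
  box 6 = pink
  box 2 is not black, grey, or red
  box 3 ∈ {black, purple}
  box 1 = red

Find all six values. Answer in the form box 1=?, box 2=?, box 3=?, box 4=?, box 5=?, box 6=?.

box 1=red, box 2=white, box 3=purple, box 4=black, box 5=green, box 6=pink

box 1 must be red (only option left). Remove red from box 4.
That leaves box 6 = pink. So box 2, box 4, box 5 can't be pink.
That leaves box 4 = black. So box 3 can't be black.
box 5 has just one choice, so box 5 = green. Eliminate green elsewhere: box 2.
That leaves box 3 = purple. Eliminate purple elsewhere: box 2.
That leaves box 2 = white.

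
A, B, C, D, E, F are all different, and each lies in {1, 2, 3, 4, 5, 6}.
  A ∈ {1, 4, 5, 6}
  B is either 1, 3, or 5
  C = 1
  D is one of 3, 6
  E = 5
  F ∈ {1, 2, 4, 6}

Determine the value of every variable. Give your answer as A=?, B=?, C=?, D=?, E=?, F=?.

C's domain is down to {1}, so C = 1. Eliminate 1 elsewhere: A, B, F.
E's domain is down to {5}, so E = 5. Remove 5 from A, B.
B has just one choice, so B = 3. So D can't be 3.
D must be 6 (only option left). So A, F can't be 6.
A must be 4 (only option left). So F can't be 4.
F must be 2 (only option left).

A=4, B=3, C=1, D=6, E=5, F=2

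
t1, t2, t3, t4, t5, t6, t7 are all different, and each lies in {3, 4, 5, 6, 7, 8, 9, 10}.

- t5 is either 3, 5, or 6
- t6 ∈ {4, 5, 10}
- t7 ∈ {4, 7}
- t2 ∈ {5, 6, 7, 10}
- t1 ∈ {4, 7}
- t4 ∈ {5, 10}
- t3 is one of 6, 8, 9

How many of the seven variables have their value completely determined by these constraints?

2

t1 and t7 share exactly the 2 values {4, 7}; by pigeonhole those values go to them, so strike 4, 7 from t2, t6.
The 2 variables t4 and t6 are confined to {5, 10}, which locks those values in; drop them from t2, t5.
t2 must be 6 (only option left). Remove 6 from t3, t5.
That leaves t5 = 3.
Determined: t2=6, t5=3. The other variables each still have more than one consistent value. That makes 2.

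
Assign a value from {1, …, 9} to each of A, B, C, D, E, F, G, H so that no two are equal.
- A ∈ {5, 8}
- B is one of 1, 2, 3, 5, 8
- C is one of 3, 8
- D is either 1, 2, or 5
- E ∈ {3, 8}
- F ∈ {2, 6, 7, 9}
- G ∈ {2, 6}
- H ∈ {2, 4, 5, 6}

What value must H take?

4

C and E share exactly the 2 values {3, 8}; by pigeonhole those values go to them, so strike 3, 8 from A, B.
A has just one choice, so A = 5. So B, D, H can't be 5.
B and D between them cover only {1, 2} — a naked pair. Remove those values from F, G, H.
G has just one choice, so G = 6. Remove 6 from F, H.
So H = 4.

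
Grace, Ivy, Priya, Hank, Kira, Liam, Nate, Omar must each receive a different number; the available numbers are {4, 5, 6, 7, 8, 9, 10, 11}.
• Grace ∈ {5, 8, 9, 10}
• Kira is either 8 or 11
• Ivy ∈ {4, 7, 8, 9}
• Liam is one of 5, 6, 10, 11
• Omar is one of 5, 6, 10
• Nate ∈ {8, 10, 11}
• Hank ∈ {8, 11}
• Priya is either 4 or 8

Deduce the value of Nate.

The 8 variables draw from only 8 values {4, 5, 6, 7, 8, 9, 10, 11}, so each is used; only Ivy can be 7, hence Ivy = 7.
The 7 still-open variables draw from only 7 values {4, 5, 6, 8, 9, 10, 11}, so each is used; only Priya can be 4, hence Priya = 4.
The 6 still-open variables draw from only 6 values {5, 6, 8, 9, 10, 11}, so each is used; only Grace can be 9, hence Grace = 9.
The 2 variables Hank and Kira are confined to {8, 11}, which locks those values in; drop them from Liam, Nate.
So Nate = 10.

10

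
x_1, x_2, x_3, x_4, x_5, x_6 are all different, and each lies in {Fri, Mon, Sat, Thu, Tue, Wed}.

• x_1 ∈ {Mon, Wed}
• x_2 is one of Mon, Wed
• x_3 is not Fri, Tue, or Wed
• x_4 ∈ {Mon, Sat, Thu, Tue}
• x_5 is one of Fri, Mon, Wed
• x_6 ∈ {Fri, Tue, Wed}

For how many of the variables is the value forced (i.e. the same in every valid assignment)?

2

x_1 and x_2 share exactly the 2 values {Mon, Wed}; by pigeonhole those values go to them, so strike Mon, Wed from x_3, x_4, x_5, x_6.
x_5's domain is down to {Fri}, so x_5 = Fri. So x_6 can't be Fri.
x_6 must be Tue (only option left). Eliminate Tue elsewhere: x_4.
Determined: x_5=Fri, x_6=Tue. The other variables each still have more than one consistent value. That makes 2.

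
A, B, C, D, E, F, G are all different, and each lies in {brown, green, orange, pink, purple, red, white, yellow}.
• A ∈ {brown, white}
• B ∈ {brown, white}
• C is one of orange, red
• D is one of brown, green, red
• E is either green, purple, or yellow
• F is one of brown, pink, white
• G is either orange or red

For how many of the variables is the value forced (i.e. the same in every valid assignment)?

2

A and B between them cover only {brown, white} — a naked pair. Remove those values from D, F.
That leaves F = pink.
C and G share exactly the 2 values {orange, red}; by pigeonhole those values go to them, so strike orange, red from D.
D has just one choice, so D = green. So E can't be green.
Determined: D=green, F=pink. The other variables each still have more than one consistent value. That makes 2.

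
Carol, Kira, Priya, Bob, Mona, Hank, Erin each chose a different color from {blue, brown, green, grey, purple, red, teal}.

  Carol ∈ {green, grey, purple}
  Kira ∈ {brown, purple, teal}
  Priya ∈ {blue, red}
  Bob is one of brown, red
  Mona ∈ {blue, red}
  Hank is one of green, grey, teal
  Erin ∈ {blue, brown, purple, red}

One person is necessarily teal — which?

Kira

Priya and Mona between them cover only {blue, red} — a naked pair. Remove those values from Bob, Erin.
Bob has just one choice, so Bob = brown. Remove brown from Kira, Erin.
Erin must be purple (only option left). Strike purple from Carol, Kira.
So teal goes to Kira.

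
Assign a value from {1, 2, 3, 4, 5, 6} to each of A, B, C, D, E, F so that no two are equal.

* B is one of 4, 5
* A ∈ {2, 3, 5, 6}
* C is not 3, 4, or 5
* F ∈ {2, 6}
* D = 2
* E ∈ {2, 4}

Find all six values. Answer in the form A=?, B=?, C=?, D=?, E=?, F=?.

A=3, B=5, C=1, D=2, E=4, F=6

D must be 2 (only option left). So A, C, E, F can't be 2.
E's domain is down to {4}, so E = 4. Strike 4 from B.
F has just one choice, so F = 6. Strike 6 from A, C.
B's domain is down to {5}, so B = 5. So A can't be 5.
C has just one choice, so C = 1.
A must be 3 (only option left).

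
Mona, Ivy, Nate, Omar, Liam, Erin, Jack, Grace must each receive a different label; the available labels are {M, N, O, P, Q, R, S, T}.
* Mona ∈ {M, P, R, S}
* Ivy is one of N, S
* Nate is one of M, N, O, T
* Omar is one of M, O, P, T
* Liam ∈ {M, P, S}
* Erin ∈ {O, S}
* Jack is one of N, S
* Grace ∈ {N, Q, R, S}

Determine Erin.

O

The 8 variables together cover exactly {M, N, O, P, Q, R, S, T} — 8 values for 8 variables — and Q appears only in Grace's list, so Grace = Q.
The 7 still-open variables draw from only 7 values {M, N, O, P, R, S, T}, so each is used; only Mona can be R, hence Mona = R.
Ivy and Jack share exactly the 2 values {N, S}; by pigeonhole those values go to them, so strike N, S from Nate, Liam, Erin.
So Erin = O.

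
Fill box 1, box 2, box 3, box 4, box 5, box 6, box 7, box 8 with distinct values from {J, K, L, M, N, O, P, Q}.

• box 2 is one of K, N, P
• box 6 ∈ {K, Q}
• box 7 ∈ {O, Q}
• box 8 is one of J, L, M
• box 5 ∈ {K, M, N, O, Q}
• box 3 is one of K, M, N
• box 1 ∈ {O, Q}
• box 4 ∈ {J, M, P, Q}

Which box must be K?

The 8 variables draw from only 8 values {J, K, L, M, N, O, P, Q}, so each is used; only box 8 can be L, hence box 8 = L.
The 7 still-open variables together cover exactly {J, K, M, N, O, P, Q} — 7 values for 7 variables — and J appears only in box 4's list, so box 4 = J.
The 6 still-open variables draw from only 6 values {K, M, N, O, P, Q}, so each is used; only box 2 can be P, hence box 2 = P.
box 1 and box 7 share exactly the 2 values {O, Q}; by pigeonhole those values go to them, so strike O, Q from box 5, box 6.
So K goes to box 6.

box 6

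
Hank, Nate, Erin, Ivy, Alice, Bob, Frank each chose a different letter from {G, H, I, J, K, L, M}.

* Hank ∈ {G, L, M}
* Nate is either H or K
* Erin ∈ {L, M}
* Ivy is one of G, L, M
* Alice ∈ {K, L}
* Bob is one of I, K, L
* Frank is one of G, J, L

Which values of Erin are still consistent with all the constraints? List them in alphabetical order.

The 7 variables draw from only 7 values {G, H, I, J, K, L, M}, so each is used; only Nate can be H, hence Nate = H.
The 6 still-open variables draw from only 6 values {G, I, J, K, L, M}, so each is used; only Bob can be I, hence Bob = I.
The 5 still-open variables draw from only 5 values {G, J, K, L, M}, so each is used; only Frank can be J, hence Frank = J.
Among the 4 still-open variables, K fits only Alice (and all 4 values in {G, K, L, M} must be used), so Alice = K.
No further eliminations apply; Erin can still be any of L, M.

L, M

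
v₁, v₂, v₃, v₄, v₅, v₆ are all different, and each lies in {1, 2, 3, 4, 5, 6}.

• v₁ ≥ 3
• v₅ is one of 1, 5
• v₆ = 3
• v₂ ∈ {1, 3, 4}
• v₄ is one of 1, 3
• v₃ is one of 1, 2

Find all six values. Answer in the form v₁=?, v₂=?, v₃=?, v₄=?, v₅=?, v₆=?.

v₆ must be 3 (only option left). Eliminate 3 elsewhere: v₁, v₂, v₄.
v₄'s domain is down to {1}, so v₄ = 1. Remove 1 from v₂, v₃, v₅.
v₅ has just one choice, so v₅ = 5. Remove 5 from v₁.
v₂'s domain is down to {4}, so v₂ = 4. So v₁ can't be 4.
v₃'s domain is down to {2}, so v₃ = 2.
v₁ has just one choice, so v₁ = 6.

v₁=6, v₂=4, v₃=2, v₄=1, v₅=5, v₆=3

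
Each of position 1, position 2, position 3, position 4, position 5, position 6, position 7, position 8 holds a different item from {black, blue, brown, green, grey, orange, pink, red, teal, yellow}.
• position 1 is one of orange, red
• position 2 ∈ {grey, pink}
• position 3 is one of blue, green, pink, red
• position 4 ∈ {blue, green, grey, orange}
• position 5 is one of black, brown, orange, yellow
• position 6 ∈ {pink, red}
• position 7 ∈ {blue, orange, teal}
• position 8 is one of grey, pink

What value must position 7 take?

teal

position 2 and position 8 between them cover only {grey, pink} — a naked pair. Remove those values from position 3, position 4, position 6.
position 6 must be red (only option left). Strike red from position 1, position 3.
position 1 must be orange (only option left). Remove orange from position 4, position 5, position 7.
The 2 variables position 3 and position 4 are confined to {blue, green}, which locks those values in; drop them from position 7.
So position 7 = teal.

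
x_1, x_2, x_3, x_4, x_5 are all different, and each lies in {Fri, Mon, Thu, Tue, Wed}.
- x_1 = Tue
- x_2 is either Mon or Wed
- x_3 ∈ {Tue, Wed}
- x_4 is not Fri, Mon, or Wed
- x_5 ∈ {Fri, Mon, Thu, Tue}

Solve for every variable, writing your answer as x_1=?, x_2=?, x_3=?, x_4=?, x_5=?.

x_1=Tue, x_2=Mon, x_3=Wed, x_4=Thu, x_5=Fri

x_1 has just one choice, so x_1 = Tue. Strike Tue from x_3, x_4, x_5.
That leaves x_3 = Wed. Strike Wed from x_2.
x_4 must be Thu (only option left). Remove Thu from x_5.
x_2 must be Mon (only option left). Remove Mon from x_5.
x_5's domain is down to {Fri}, so x_5 = Fri.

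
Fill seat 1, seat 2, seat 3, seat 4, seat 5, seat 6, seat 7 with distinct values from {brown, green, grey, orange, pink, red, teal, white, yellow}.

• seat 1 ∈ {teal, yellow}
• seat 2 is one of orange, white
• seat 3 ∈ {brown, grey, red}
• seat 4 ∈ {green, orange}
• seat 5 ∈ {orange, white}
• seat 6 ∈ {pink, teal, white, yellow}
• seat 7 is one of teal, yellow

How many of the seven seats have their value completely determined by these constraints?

2

seat 1 and seat 7 between them cover only {teal, yellow} — a naked pair. Remove those values from seat 6.
seat 2 and seat 5 share exactly the 2 values {orange, white}; by pigeonhole those values go to them, so strike orange, white from seat 4, seat 6.
seat 4 has just one choice, so seat 4 = green.
seat 6 has just one choice, so seat 6 = pink.
Determined: seat 4=green, seat 6=pink. The other seats each still have more than one consistent value. That makes 2.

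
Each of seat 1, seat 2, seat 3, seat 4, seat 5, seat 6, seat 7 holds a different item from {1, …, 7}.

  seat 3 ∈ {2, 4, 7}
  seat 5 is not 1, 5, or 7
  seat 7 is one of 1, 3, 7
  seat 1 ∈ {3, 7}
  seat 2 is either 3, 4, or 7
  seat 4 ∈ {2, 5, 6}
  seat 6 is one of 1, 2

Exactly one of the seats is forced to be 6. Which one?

The 7 variables draw from only 7 values {1, 2, 3, 4, 5, 6, 7}, so each is used; only seat 4 can be 5, hence seat 4 = 5.
The 6 still-open variables together cover exactly {1, 2, 3, 4, 6, 7} — 6 values for 6 variables — and 6 appears only in seat 5's list, so seat 5 = 6.

seat 5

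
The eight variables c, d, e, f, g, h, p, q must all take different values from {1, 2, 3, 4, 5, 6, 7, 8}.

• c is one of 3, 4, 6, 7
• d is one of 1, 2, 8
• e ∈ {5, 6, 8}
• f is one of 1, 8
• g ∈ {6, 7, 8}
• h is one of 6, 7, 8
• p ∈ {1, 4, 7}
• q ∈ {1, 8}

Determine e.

5

The 8 variables together cover exactly {1, 2, 3, 4, 5, 6, 7, 8} — 8 values for 8 variables — and 2 appears only in d's list, so d = 2.
Among the 7 still-open variables, 3 fits only c (and all 7 values in {1, 3, 4, 5, 6, 7, 8} must be used), so c = 3.
Among the 6 still-open variables, 4 fits only p (and all 6 values in {1, 4, 5, 6, 7, 8} must be used), so p = 4.
The 5 still-open variables together cover exactly {1, 5, 6, 7, 8} — 5 values for 5 variables — and 5 appears only in e's list, so e = 5.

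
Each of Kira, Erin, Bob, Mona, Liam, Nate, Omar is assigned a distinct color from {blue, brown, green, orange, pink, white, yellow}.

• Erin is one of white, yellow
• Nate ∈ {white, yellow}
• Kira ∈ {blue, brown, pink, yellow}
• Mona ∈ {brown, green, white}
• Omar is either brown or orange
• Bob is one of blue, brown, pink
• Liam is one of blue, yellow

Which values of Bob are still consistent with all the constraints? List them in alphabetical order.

brown, pink

The 7 variables draw from only 7 values {blue, brown, green, orange, pink, white, yellow}, so each is used; only Mona can be green, hence Mona = green.
The 6 still-open variables draw from only 6 values {blue, brown, orange, pink, white, yellow}, so each is used; only Omar can be orange, hence Omar = orange.
Erin and Nate between them cover only {white, yellow} — a naked pair. Remove those values from Kira, Liam.
Liam has just one choice, so Liam = blue. So Kira, Bob can't be blue.
No further eliminations apply; Bob can still be any of brown, pink.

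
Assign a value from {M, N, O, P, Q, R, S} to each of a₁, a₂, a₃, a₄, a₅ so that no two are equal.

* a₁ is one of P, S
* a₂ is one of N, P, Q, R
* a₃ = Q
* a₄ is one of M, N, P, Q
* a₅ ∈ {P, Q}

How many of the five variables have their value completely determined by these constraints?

3

a₃'s domain is down to {Q}, so a₃ = Q. Strike Q from a₂, a₄, a₅.
a₅ must be P (only option left). Strike P from a₁, a₂, a₄.
a₁ has just one choice, so a₁ = S.
Determined: a₁=S, a₃=Q, a₅=P. The other variables each still have more than one consistent value. That makes 3.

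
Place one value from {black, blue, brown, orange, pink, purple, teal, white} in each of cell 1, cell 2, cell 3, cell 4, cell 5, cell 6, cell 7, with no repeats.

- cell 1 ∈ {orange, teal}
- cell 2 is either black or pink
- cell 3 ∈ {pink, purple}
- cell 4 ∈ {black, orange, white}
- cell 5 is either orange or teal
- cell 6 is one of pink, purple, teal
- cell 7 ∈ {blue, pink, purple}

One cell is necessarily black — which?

The 7 variables together cover exactly {black, blue, orange, pink, purple, teal, white} — 7 values for 7 variables — and blue appears only in cell 7's list, so cell 7 = blue.
The 6 still-open variables together cover exactly {black, orange, pink, purple, teal, white} — 6 values for 6 variables — and white appears only in cell 4's list, so cell 4 = white.
Among the 5 still-open variables, black fits only cell 2 (and all 5 values in {black, orange, pink, purple, teal} must be used), so cell 2 = black.

cell 2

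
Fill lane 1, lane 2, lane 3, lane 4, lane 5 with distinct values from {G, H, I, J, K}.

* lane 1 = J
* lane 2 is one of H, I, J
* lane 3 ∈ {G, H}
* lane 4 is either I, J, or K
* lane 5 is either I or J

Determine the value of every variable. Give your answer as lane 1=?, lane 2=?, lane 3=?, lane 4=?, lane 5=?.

lane 1's domain is down to {J}, so lane 1 = J. Strike J from lane 2, lane 4, lane 5.
lane 5 must be I (only option left). Eliminate I elsewhere: lane 2, lane 4.
That leaves lane 2 = H. Eliminate H elsewhere: lane 3.
That leaves lane 3 = G.
lane 4 has just one choice, so lane 4 = K.

lane 1=J, lane 2=H, lane 3=G, lane 4=K, lane 5=I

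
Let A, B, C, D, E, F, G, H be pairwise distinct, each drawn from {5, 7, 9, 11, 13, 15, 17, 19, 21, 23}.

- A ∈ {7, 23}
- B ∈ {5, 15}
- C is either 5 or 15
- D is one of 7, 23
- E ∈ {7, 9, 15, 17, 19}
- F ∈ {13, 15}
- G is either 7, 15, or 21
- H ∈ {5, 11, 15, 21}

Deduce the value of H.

The 2 variables A and D are confined to {7, 23}, which locks those values in; drop them from E, G.
B and C share exactly the 2 values {5, 15}; by pigeonhole those values go to them, so strike 5, 15 from E, F, G, H.
F has just one choice, so F = 13.
G's domain is down to {21}, so G = 21. Remove 21 from H.
So H = 11.

11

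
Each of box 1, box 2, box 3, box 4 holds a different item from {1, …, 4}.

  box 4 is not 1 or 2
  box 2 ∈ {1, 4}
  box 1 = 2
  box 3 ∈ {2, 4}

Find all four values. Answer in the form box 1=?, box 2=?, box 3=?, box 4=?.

box 1=2, box 2=1, box 3=4, box 4=3

box 1 must be 2 (only option left). Remove 2 from box 3.
box 3 must be 4 (only option left). Eliminate 4 elsewhere: box 2, box 4.
That leaves box 4 = 3.
box 2 has just one choice, so box 2 = 1.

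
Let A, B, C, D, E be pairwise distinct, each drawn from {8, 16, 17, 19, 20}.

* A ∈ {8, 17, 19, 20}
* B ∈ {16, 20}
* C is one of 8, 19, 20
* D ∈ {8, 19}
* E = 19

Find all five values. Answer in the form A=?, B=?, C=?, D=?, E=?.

A=17, B=16, C=20, D=8, E=19

E has just one choice, so E = 19. Eliminate 19 elsewhere: A, C, D.
D's domain is down to {8}, so D = 8. Eliminate 8 elsewhere: A, C.
C's domain is down to {20}, so C = 20. Strike 20 from A, B.
That leaves A = 17.
B has just one choice, so B = 16.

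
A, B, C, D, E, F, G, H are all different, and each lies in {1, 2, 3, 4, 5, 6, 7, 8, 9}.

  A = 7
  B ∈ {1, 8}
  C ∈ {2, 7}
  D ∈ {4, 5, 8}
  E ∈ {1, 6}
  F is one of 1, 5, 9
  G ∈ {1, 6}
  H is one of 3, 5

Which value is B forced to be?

8

A has just one choice, so A = 7. Strike 7 from C.
That leaves C = 2.
The 2 variables E and G are confined to {1, 6}, which locks those values in; drop them from B, F.
So B = 8.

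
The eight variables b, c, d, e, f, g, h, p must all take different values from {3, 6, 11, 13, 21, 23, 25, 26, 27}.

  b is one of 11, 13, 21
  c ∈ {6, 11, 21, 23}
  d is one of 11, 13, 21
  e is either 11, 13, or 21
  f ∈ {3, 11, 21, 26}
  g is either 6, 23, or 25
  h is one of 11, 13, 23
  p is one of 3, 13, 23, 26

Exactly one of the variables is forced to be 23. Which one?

Among the 8 variables, 25 fits only g (and all 8 values in {3, 6, 11, 13, 21, 23, 25, 26} must be used), so g = 25.
The 7 still-open variables draw from only 7 values {3, 6, 11, 13, 21, 23, 26}, so each is used; only c can be 6, hence c = 6.
The 3 variables b, d, e are confined to {11, 13, 21}, which locks those values in; drop them from f, h, p.
So 23 goes to h.

h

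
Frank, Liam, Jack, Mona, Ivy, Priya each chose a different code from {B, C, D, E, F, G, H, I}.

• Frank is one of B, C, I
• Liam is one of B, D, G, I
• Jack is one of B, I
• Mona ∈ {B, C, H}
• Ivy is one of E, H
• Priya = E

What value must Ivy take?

H

Priya's domain is down to {E}, so Priya = E. Eliminate E elsewhere: Ivy.
So Ivy = H.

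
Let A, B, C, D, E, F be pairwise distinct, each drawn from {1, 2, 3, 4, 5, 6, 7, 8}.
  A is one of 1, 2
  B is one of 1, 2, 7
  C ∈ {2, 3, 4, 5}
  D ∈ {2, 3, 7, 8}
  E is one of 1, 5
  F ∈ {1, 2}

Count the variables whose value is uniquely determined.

2

The 2 variables A and F are confined to {1, 2}, which locks those values in; drop them from B, C, D, E.
B has just one choice, so B = 7. So D can't be 7.
E must be 5 (only option left). Eliminate 5 elsewhere: C.
Determined: B=7, E=5. The other variables each still have more than one consistent value. That makes 2.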